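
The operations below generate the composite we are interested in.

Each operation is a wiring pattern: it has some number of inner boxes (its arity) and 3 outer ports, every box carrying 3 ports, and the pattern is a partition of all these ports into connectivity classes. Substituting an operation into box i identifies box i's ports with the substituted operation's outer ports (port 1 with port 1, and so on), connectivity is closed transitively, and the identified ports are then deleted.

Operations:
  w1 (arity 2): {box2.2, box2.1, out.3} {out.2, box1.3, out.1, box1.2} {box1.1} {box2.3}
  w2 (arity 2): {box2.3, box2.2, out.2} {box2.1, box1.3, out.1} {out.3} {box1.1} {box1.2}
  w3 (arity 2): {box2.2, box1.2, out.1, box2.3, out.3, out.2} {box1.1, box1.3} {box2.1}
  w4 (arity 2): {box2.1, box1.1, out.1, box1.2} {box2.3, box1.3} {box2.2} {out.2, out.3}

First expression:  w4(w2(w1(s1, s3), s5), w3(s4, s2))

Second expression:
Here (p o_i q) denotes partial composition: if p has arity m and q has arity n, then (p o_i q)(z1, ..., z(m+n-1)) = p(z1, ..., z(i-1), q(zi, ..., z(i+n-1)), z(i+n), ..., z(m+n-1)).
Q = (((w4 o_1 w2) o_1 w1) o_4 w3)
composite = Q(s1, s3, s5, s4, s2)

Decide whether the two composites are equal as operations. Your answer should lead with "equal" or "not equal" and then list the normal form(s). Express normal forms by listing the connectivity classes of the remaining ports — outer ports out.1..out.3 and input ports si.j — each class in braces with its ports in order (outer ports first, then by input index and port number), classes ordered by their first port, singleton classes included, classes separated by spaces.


Reducing the first expression gives {out.1, s2.2, s2.3, s3.1, s3.2, s4.2, s5.1, s5.2, s5.3} {out.2, out.3} {s1.1} {s1.2, s1.3} {s2.1} {s3.3} {s4.1, s4.3}
Reducing the second expression gives {out.1, s2.2, s2.3, s3.1, s3.2, s4.2, s5.1, s5.2, s5.3} {out.2, out.3} {s1.1} {s1.2, s1.3} {s2.1} {s3.3} {s4.1, s4.3}
The normal forms match — equal.

equal; the common form is {out.1, s2.2, s2.3, s3.1, s3.2, s4.2, s5.1, s5.2, s5.3} {out.2, out.3} {s1.1} {s1.2, s1.3} {s2.1} {s3.3} {s4.1, s4.3}


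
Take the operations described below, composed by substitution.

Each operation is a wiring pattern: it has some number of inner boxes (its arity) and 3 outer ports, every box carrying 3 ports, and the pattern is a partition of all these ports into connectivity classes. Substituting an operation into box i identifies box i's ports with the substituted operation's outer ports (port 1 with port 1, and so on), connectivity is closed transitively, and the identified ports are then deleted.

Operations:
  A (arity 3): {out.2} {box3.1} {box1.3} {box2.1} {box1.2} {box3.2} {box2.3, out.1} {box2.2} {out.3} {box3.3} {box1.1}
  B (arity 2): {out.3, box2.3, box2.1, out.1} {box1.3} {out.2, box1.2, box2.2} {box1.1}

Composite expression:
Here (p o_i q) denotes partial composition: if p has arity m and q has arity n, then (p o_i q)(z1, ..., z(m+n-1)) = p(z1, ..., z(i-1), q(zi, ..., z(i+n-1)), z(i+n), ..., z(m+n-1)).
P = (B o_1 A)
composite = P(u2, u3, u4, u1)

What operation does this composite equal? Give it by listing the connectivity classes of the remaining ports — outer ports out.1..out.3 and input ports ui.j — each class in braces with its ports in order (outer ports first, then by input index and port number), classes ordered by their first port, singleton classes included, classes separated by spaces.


Treat the ports identified at B as solder joints: merge, then drop.
stage A: inputs (u2, u3, u4), connectivity {out.1, u3.3} {out.2} {out.3} {u2.1} {u2.2} {u2.3} {u3.1} {u3.2} {u4.1} {u4.2} {u4.3}, out.j its boundary
stage B: inputs (u2, u3, u4, u1), connectivity {out.1, out.3, u1.1, u1.3} {out.2, u1.2} {u2.1} {u2.2} {u2.3} {u3.1} {u3.2} {u3.3} {u4.1} {u4.2} {u4.3}, out.j its boundary

{out.1, out.3, u1.1, u1.3} {out.2, u1.2} {u2.1} {u2.2} {u2.3} {u3.1} {u3.2} {u3.3} {u4.1} {u4.2} {u4.3}


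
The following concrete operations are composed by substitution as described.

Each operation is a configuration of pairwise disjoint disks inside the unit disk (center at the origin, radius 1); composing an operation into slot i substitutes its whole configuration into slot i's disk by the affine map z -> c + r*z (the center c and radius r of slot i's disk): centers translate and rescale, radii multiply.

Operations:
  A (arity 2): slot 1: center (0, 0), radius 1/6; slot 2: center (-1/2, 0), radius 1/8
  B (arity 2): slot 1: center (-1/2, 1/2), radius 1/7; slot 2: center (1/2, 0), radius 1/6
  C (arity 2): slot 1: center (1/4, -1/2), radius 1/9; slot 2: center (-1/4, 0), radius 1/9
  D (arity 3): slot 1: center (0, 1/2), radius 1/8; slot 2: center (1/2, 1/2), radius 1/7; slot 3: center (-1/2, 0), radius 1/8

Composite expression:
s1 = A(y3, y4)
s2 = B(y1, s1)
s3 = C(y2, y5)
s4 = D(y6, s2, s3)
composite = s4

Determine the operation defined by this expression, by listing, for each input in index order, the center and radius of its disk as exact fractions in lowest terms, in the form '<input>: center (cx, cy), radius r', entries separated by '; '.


y1: center (3/7, 4/7), radius 1/49; y2: center (-15/32, -1/16), radius 1/72; y3: center (4/7, 1/2), radius 1/252; y4: center (47/84, 1/2), radius 1/336; y5: center (-17/32, 0), radius 1/72; y6: center (0, 1/2), radius 1/8

Nesting under D composes maps z -> c + r*z down each y-path.
input y6: composing its 1 substitution step yields center (0, 1/2), radius 1/8
input y1: composing its 2 substitution steps yields center (3/7, 4/7), radius 1/49
input y3: composing its 3 substitution steps yields center (4/7, 1/2), radius 1/252
input y4: composing its 3 substitution steps yields center (47/84, 1/2), radius 1/336
input y2: composing its 2 substitution steps yields center (-15/32, -1/16), radius 1/72
input y5: composing its 2 substitution steps yields center (-17/32, 0), radius 1/72


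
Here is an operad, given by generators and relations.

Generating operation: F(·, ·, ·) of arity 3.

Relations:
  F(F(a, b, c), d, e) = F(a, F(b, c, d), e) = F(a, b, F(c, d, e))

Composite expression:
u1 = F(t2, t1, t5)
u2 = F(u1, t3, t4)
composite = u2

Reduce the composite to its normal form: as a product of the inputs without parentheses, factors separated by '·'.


t2 · t1 · t5 · t3 · t4

Under associativity of F, the answer is the t's in reading order.
F(t2, t1, t5) spells out as t2 · t1 · t5
F(F(t2, t1, t5), t3, t4) spells out as t2 · t1 · t5 · t3 · t4


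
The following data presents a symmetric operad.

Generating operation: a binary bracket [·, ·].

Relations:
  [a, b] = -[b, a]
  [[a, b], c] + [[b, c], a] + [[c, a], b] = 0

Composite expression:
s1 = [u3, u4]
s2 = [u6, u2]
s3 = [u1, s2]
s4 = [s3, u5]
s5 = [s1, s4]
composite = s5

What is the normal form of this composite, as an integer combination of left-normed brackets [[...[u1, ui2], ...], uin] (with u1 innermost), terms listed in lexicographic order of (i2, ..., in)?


[[[[[u1, u2], u6], u5], u3], u4] - [[[[[u1, u2], u6], u5], u4], u3] - [[[[[u1, u6], u2], u5], u3], u4] + [[[[[u1, u6], u2], u5], u4], u3]

Skip Jacobi rewriting: expand, keep u1-initial words, read off terms.
Composite bracket: [[u3, u4], [[u1, [u6, u2]], u5]]
Expanding via [a, b] = ab - ba: 32 signed words (2^5 = 32).
Collect the words opening with u1:
  word u1u2u6u5u3u4 has sign +1, contributing +[[[[[u1, u2], u6], u5], u3], u4]
  word u1u2u6u5u4u3 has sign -1, contributing -[[[[[u1, u2], u6], u5], u4], u3]
  word u1u6u2u5u3u4 has sign -1, contributing -[[[[[u1, u6], u2], u5], u3], u4]
  word u1u6u2u5u4u3 has sign +1, contributing +[[[[[u1, u6], u2], u5], u4], u3]


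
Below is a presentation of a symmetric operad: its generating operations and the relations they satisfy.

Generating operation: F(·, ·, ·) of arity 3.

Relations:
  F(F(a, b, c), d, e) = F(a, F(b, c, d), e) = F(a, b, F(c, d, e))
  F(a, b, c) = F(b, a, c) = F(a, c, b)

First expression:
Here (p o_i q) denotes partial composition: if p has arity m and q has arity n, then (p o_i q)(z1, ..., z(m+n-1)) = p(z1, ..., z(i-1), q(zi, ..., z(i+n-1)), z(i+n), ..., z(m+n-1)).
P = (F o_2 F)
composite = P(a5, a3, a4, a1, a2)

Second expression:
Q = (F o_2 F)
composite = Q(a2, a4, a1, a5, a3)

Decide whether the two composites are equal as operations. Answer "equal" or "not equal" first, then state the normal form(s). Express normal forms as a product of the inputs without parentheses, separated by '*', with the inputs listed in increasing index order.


equal — both sides give a1 * a2 * a3 * a4 * a5

The first expression, normalized: a1 * a2 * a3 * a4 * a5
The second expression, normalized: a1 * a2 * a3 * a4 * a5
Identical normal forms: equal.


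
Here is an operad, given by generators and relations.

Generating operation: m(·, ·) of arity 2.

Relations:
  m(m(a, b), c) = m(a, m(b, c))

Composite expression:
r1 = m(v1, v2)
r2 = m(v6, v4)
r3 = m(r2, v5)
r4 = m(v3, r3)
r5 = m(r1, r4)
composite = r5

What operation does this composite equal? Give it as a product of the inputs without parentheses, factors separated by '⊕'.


v1 ⊕ v2 ⊕ v3 ⊕ v6 ⊕ v4 ⊕ v5

All parenthesizations of m agree; list the v-inputs left to right.
m(v1, v2) unparenthesizes to v1 ⊕ v2
m(v6, v4) unparenthesizes to v6 ⊕ v4
m(m(v6, v4), v5) unparenthesizes to v6 ⊕ v4 ⊕ v5
m(v3, m(m(v6, v4), v5)) unparenthesizes to v3 ⊕ v6 ⊕ v4 ⊕ v5
m(m(v1, v2), m(v3, m(m(v6, v4), v5))) unparenthesizes to v1 ⊕ v2 ⊕ v3 ⊕ v6 ⊕ v4 ⊕ v5


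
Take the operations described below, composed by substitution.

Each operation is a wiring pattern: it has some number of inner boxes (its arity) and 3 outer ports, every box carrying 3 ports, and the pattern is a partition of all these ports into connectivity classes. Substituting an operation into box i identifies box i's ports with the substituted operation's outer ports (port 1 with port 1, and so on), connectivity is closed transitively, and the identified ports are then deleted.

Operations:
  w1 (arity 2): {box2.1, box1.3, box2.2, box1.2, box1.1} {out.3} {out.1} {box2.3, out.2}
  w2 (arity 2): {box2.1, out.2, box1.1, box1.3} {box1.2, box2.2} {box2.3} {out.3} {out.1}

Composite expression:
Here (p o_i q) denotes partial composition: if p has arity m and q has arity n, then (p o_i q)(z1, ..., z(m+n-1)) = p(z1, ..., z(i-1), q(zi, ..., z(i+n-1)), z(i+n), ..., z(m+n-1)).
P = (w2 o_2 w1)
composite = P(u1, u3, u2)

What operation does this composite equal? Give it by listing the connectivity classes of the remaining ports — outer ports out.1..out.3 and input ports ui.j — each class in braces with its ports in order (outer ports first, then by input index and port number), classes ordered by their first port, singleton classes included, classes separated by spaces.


{out.1} {out.2, u1.1, u1.3} {out.3} {u1.2, u2.3} {u2.1, u2.2, u3.1, u3.2, u3.3}

After gluing at w2, chains via deleted ports link the u-ports.
w1 over (u3, u2) gives {out.1} {out.2, u2.3} {out.3} {u2.1, u2.2, u3.1, u3.2, u3.3}, out.j being that stage's outer ports
w2 over (u1, u3, u2) gives {out.1} {out.2, u1.1, u1.3} {out.3} {u1.2, u2.3} {u2.1, u2.2, u3.1, u3.2, u3.3}, out.j being that stage's outer ports


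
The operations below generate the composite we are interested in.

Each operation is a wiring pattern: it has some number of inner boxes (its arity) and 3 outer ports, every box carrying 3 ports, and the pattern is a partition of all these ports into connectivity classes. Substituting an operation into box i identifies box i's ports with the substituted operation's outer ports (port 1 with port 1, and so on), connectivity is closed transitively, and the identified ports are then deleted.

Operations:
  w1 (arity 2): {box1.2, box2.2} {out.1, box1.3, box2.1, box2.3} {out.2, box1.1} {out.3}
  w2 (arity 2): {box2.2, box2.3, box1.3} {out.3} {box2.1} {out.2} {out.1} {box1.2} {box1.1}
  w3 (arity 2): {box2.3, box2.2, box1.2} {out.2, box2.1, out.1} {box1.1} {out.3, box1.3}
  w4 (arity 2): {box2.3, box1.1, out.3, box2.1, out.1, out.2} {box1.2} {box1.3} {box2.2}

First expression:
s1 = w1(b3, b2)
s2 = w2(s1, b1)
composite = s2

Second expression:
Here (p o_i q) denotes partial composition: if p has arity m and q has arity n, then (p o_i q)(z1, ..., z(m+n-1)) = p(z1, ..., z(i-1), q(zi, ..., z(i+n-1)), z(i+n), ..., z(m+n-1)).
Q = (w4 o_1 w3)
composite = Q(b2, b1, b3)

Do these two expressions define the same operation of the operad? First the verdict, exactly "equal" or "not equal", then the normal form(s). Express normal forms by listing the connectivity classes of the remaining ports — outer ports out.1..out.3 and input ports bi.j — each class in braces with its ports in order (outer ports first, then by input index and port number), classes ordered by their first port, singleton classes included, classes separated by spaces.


not equal — first {out.1} {out.2} {out.3} {b1.1} {b1.2, b1.3} {b2.1, b2.3, b3.3} {b2.2, b3.2} {b3.1}, second {out.1, out.2, out.3, b1.1, b3.1, b3.3} {b1.2, b1.3, b2.2} {b2.1} {b2.3} {b3.2}

In normal form, the first expression is {out.1} {out.2} {out.3} {b1.1} {b1.2, b1.3} {b2.1, b2.3, b3.3} {b2.2, b3.2} {b3.1}
In normal form, the second expression is {out.1, out.2, out.3, b1.1, b3.1, b3.3} {b1.2, b1.3, b2.2} {b2.1} {b2.3} {b3.2}
Distinct normal forms: not equal.


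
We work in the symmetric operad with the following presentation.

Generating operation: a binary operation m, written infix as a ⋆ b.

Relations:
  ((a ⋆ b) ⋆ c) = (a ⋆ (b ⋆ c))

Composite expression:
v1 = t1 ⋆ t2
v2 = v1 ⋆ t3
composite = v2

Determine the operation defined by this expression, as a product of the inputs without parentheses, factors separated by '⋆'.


The m-tree's shape is irrelevant; the t-reading-order decides.
(t1 ⋆ t2) spells out as t1 ⋆ t2
((t1 ⋆ t2) ⋆ t3) spells out as t1 ⋆ t2 ⋆ t3

t1 ⋆ t2 ⋆ t3


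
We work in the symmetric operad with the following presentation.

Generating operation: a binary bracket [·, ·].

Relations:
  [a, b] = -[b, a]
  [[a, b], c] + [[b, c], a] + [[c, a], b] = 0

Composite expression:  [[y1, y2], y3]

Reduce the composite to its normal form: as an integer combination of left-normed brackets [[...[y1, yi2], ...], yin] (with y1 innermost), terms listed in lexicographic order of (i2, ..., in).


[[y1, y2], y3]

Antisymmetry and Jacobi reduce to y1-anchored left-normed brackets.
Composite bracket: [[y1, y2], y3]
Each bracket splits as ab - ba, giving 4 signed words (2^2 = 4).
Only words starting with y1 matter:
  word y1y2y3 has sign +1, contributing +[[y1, y2], y3]


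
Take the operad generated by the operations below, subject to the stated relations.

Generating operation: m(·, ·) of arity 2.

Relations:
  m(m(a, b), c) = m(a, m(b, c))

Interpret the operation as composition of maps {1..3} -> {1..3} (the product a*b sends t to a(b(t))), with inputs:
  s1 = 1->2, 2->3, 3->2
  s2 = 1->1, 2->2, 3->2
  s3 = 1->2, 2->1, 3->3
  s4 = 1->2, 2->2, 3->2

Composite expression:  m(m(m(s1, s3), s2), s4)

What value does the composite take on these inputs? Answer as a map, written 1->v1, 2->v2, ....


m(s1, s3) = 1->3, 2->2, 3->2
m(m(s1, s3), s2) = 1->3, 2->2, 3->2
m(m(m(s1, s3), s2), s4) = 1->2, 2->2, 3->2

1->2, 2->2, 3->2


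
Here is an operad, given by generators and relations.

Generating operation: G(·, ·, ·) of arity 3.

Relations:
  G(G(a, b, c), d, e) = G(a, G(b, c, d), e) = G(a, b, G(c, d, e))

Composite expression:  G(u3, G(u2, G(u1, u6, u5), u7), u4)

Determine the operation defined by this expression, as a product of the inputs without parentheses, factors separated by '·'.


u3 · u2 · u1 · u6 · u5 · u7 · u4

Key point: G is associative — brackets drop, the u-order remains.
G(u1, u6, u5) flattens to u1 · u6 · u5
G(u2, G(u1, u6, u5), u7) flattens to u2 · u1 · u6 · u5 · u7
G(u3, G(u2, G(u1, u6, u5), u7), u4) flattens to u3 · u2 · u1 · u6 · u5 · u7 · u4


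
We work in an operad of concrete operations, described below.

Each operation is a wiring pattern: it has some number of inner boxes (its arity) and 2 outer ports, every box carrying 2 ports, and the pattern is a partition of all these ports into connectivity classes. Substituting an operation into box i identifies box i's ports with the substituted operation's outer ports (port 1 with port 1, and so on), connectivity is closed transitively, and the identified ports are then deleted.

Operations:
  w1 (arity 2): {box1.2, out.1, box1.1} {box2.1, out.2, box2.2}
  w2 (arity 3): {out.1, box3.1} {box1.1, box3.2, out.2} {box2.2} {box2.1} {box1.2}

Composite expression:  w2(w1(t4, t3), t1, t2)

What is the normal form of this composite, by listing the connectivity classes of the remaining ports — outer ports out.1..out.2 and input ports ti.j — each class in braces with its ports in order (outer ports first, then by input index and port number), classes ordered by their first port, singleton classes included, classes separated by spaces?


{out.1, t2.1} {out.2, t2.2, t4.1, t4.2} {t1.1} {t1.2} {t3.1, t3.2}


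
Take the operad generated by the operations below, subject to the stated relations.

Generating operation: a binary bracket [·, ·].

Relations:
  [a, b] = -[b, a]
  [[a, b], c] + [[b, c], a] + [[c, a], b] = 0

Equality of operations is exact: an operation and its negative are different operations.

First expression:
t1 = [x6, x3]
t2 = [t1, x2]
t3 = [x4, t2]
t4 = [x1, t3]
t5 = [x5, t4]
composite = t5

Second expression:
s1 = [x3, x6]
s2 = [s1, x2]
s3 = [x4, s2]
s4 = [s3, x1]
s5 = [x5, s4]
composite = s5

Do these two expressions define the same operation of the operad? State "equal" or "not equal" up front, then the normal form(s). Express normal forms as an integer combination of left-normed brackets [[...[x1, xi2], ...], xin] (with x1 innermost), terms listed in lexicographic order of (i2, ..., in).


equal; both compose to [[[[[x1, x2], x3], x6], x4], x5] - [[[[[x1, x2], x6], x3], x4], x5] - [[[[[x1, x3], x6], x2], x4], x5] - [[[[[x1, x4], x2], x3], x6], x5] + [[[[[x1, x4], x2], x6], x3], x5] + [[[[[x1, x4], x3], x6], x2], x5] - [[[[[x1, x4], x6], x3], x2], x5] + [[[[[x1, x6], x3], x2], x4], x5]


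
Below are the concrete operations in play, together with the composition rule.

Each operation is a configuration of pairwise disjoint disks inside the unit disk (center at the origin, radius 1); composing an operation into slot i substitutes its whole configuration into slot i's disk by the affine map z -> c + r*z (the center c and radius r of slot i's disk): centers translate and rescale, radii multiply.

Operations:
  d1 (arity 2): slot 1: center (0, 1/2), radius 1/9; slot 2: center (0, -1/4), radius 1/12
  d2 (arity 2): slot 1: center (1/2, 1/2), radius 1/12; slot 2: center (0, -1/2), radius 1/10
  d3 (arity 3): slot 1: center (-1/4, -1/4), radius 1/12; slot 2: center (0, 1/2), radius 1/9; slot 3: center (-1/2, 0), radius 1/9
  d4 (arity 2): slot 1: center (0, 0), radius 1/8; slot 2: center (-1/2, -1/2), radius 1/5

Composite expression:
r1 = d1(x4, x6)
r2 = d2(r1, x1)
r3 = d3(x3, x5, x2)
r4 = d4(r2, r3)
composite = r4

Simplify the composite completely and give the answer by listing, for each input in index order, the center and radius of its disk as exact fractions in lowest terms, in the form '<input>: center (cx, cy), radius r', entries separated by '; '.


x1: center (0, -1/16), radius 1/80; x2: center (-3/5, -1/2), radius 1/45; x3: center (-11/20, -11/20), radius 1/60; x4: center (1/16, 13/192), radius 1/864; x5: center (-1/2, -2/5), radius 1/45; x6: center (1/16, 23/384), radius 1/1152

Each x-disk chains the slot maps above it in d4; radii multiply.
input x4: composing its 3 substitution steps yields center (1/16, 13/192), radius 1/864
input x6: composing its 3 substitution steps yields center (1/16, 23/384), radius 1/1152
input x1: composing its 2 substitution steps yields center (0, -1/16), radius 1/80
input x3: composing its 2 substitution steps yields center (-11/20, -11/20), radius 1/60
input x5: composing its 2 substitution steps yields center (-1/2, -2/5), radius 1/45
input x2: composing its 2 substitution steps yields center (-3/5, -1/2), radius 1/45


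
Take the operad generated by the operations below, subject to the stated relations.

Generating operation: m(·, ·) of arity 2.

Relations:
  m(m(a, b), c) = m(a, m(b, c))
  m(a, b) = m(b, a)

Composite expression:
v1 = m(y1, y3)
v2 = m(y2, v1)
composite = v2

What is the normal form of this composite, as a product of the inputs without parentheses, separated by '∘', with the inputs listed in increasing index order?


Any arrangement under m is one operation, so sort the y-inputs.
m(y1, y3) unparenthesizes to y1 ∘ y3
m(y2, m(y1, y3)) unparenthesizes to y2 ∘ y1 ∘ y3
commutativity sorts the factors: y1 ∘ y2 ∘ y3

y1 ∘ y2 ∘ y3


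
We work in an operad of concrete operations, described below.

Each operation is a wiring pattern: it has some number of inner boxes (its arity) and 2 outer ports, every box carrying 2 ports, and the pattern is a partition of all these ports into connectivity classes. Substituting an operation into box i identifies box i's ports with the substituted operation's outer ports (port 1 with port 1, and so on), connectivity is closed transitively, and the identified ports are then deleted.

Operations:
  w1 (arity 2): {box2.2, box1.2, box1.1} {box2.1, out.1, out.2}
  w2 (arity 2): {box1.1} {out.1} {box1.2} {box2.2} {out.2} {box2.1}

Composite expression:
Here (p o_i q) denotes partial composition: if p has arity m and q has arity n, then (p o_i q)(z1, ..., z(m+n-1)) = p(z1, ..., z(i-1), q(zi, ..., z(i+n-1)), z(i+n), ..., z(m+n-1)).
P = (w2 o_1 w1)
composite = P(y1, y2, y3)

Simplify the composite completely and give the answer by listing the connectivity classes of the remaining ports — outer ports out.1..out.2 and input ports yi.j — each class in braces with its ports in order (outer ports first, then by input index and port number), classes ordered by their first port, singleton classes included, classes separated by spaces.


{out.1} {out.2} {y1.1, y1.2, y2.2} {y2.1} {y3.1} {y3.2}

Treat the ports identified at w2 as solder joints: merge, then drop.
stage w1: inputs (y1, y2), connectivity {out.1, out.2, y2.1} {y1.1, y1.2, y2.2}, out.j its boundary
stage w2: inputs (y1, y2, y3), connectivity {out.1} {out.2} {y1.1, y1.2, y2.2} {y2.1} {y3.1} {y3.2}, out.j its boundary


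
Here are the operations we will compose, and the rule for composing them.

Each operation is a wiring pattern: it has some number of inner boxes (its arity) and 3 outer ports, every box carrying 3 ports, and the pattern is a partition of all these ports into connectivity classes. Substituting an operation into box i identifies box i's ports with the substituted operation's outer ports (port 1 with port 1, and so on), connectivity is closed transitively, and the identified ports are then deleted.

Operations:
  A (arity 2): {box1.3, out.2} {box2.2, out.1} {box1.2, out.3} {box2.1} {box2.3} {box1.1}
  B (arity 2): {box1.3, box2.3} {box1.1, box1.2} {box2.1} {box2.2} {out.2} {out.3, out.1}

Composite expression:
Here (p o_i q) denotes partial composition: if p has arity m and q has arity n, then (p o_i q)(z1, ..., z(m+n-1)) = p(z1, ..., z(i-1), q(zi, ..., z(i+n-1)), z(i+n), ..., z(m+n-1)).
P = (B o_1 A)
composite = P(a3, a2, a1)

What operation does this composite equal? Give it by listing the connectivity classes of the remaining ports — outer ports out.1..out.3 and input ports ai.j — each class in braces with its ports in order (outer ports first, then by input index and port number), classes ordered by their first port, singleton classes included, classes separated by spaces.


{out.1, out.3} {out.2} {a1.1} {a1.2} {a1.3, a3.2} {a2.1} {a2.2, a3.3} {a2.3} {a3.1}

After gluing at B, chains via deleted ports link the a-ports.
the subtree at A composes to {out.1, a2.2} {out.2, a3.3} {out.3, a3.2} {a2.1} {a2.3} {a3.1} on (a3, a2); out.j = own outer ports
the subtree at B composes to {out.1, out.3} {out.2} {a1.1} {a1.2} {a1.3, a3.2} {a2.1} {a2.2, a3.3} {a2.3} {a3.1} on (a3, a2, a1); out.j = own outer ports


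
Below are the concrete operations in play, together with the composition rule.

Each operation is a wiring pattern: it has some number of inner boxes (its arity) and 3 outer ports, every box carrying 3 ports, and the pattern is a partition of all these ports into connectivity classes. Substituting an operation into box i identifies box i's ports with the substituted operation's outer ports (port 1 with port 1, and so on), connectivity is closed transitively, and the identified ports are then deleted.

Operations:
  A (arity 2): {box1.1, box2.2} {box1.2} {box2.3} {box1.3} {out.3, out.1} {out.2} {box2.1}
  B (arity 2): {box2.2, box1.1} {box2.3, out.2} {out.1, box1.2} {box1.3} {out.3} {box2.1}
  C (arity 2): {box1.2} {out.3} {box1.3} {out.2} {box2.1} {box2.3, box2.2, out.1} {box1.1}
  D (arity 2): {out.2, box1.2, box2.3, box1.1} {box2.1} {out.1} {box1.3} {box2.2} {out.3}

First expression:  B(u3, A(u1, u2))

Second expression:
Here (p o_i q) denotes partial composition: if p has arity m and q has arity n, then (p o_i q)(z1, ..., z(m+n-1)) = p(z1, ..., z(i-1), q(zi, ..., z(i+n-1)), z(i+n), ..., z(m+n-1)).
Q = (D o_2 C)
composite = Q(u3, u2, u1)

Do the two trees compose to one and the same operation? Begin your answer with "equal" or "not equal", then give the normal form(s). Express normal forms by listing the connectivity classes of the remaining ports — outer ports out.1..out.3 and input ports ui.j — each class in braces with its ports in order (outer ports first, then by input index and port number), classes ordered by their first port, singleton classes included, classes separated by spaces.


not equal — first {out.1, u3.2} {out.2} {out.3} {u1.1, u2.2} {u1.2} {u1.3} {u2.1} {u2.3} {u3.1} {u3.3}, second {out.1} {out.2, u3.1, u3.2} {out.3} {u1.1} {u1.2, u1.3} {u2.1} {u2.2} {u2.3} {u3.3}

The first composite normalizes to {out.1, u3.2} {out.2} {out.3} {u1.1, u2.2} {u1.2} {u1.3} {u2.1} {u2.3} {u3.1} {u3.3}
The second composite normalizes to {out.1} {out.2, u3.1, u3.2} {out.3} {u1.1} {u1.2, u1.3} {u2.1} {u2.2} {u2.3} {u3.3}
The forms do not match — not equal.


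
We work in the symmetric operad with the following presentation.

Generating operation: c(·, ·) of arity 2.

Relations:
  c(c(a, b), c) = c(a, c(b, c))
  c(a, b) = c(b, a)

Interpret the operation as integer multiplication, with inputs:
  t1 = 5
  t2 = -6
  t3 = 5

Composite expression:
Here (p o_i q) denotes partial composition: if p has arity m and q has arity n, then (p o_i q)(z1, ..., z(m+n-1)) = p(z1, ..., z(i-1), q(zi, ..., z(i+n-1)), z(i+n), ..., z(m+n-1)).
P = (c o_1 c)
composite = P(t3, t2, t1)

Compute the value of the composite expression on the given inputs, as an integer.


-150


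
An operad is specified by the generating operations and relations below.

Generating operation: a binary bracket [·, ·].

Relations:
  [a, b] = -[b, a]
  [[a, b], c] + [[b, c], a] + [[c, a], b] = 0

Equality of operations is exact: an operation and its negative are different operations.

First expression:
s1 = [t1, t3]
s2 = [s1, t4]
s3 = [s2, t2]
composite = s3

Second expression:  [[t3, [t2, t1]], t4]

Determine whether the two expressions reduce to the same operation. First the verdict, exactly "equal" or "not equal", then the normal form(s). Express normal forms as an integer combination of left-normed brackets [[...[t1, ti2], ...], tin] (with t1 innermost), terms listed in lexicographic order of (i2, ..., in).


not equal: they reduce to [[[t1, t3], t4], t2] and [[[t1, t2], t3], t4]

The first composite normalizes to [[[t1, t3], t4], t2]
The second composite normalizes to [[[t1, t2], t3], t4]
No match — not equal.


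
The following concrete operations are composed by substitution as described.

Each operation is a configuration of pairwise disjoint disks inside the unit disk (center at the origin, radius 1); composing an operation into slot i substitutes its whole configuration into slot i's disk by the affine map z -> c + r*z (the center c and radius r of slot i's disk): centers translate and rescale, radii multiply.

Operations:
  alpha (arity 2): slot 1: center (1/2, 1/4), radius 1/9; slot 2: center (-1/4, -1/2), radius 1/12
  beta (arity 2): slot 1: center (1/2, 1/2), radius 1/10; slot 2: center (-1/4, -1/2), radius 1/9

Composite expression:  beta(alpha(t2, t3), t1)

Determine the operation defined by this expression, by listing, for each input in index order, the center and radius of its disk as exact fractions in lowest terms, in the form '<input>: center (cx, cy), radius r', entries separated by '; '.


t1: center (-1/4, -1/2), radius 1/9; t2: center (11/20, 21/40), radius 1/90; t3: center (19/40, 9/20), radius 1/120

Below beta, radii multiply path by path; the t-disk centers shift.
t2: after 2 affine steps, its disk has center (11/20, 21/40), radius 1/90
t3: after 2 affine steps, its disk has center (19/40, 9/20), radius 1/120
t1: after 1 affine step, its disk has center (-1/4, -1/2), radius 1/9


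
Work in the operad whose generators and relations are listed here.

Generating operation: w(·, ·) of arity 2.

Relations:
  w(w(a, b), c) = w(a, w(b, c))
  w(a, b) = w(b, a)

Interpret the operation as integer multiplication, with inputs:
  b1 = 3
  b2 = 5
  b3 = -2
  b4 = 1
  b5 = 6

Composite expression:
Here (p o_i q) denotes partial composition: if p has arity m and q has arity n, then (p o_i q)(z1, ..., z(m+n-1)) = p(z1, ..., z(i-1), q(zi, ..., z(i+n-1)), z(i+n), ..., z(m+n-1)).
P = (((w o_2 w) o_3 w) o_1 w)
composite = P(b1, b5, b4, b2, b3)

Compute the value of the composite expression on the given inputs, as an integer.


-180

w(b1, b5) = 18
w(b2, b3) = -10
w(b4, w(b2, b3)) = -10
w(w(b1, b5), w(b4, w(b2, b3))) = -180


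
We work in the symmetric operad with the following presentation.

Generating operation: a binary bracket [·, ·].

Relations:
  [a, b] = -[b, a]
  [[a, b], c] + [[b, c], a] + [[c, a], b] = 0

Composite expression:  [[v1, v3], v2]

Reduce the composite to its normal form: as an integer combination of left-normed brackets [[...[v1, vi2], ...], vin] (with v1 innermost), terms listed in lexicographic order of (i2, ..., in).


[[v1, v3], v2]

Skip Jacobi rewriting: expand, keep v1-initial words, read off terms.
Composite bracket: [[v1, v3], v2]
Expanding via [a, b] = ab - ba: 4 signed words (2^2 = 4).
Coefficients come from the v1-initial words:
  word v1v3v2 has sign +1, contributing +[[v1, v3], v2]


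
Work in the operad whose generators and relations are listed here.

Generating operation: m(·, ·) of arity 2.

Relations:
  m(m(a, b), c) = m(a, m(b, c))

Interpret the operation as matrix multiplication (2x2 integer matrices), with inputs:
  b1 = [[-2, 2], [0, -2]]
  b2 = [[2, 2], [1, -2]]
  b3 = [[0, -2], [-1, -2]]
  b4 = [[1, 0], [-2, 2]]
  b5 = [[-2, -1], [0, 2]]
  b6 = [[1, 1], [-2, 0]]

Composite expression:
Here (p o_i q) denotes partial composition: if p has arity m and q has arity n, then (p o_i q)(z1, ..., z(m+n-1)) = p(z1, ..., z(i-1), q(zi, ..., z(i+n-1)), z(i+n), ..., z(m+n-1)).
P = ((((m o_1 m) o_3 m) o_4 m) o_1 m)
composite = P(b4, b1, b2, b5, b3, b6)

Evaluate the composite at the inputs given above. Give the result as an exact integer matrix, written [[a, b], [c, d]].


[[-26, 14], [144, -48]]

m(b4, b1) = [[-2, 2], [4, -8]]
m(m(b4, b1), b2) = [[-2, -8], [0, 24]]
m(b3, b6) = [[4, 0], [3, -1]]
m(b5, m(b3, b6)) = [[-11, 1], [6, -2]]
m(m(m(b4, b1), b2), m(b5, m(b3, b6))) = [[-26, 14], [144, -48]]


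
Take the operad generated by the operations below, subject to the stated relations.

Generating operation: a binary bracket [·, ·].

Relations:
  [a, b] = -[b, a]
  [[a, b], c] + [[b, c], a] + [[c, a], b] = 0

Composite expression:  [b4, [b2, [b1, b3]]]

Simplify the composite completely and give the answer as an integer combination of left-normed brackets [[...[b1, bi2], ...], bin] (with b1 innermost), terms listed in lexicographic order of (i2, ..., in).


Skip Jacobi rewriting: expand, keep b1-initial words, read off terms.
Composite bracket: [b4, [b2, [b1, b3]]]
Expanding via [a, b] = ab - ba: 8 signed words (2^3 = 8).
Collect the words opening with b1:
  word b1b3b2b4 has sign +1, contributing +[[[b1, b3], b2], b4]

[[[b1, b3], b2], b4]


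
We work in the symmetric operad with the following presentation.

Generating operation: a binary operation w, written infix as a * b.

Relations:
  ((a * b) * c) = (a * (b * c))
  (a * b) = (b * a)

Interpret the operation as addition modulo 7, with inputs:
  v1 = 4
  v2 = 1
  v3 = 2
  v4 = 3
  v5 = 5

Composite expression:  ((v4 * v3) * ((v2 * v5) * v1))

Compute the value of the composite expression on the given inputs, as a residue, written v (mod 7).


1 (mod 7)

(v4 * v3) = 5
(v2 * v5) = 6
((v2 * v5) * v1) = 3
((v4 * v3) * ((v2 * v5) * v1)) = 1


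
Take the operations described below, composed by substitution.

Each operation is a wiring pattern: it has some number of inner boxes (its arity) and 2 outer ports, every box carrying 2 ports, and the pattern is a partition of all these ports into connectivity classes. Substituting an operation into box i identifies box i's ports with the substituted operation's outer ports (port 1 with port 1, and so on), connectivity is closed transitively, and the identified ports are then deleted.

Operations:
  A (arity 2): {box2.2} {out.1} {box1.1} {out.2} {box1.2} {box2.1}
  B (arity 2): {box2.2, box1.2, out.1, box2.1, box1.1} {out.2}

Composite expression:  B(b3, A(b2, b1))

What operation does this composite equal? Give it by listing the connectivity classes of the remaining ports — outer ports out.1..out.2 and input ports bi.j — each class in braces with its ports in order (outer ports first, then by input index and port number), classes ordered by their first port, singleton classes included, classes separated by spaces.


{out.1, b3.1, b3.2} {out.2} {b1.1} {b1.2} {b2.1} {b2.2}


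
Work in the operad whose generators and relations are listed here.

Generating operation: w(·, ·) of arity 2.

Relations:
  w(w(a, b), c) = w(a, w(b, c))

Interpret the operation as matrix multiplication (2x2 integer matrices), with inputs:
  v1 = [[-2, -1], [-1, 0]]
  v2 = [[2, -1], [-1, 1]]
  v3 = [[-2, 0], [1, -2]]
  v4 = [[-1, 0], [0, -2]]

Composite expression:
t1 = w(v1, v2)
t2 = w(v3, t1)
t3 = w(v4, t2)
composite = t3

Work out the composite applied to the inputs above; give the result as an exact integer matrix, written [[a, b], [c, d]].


[[-6, 2], [-2, 2]]


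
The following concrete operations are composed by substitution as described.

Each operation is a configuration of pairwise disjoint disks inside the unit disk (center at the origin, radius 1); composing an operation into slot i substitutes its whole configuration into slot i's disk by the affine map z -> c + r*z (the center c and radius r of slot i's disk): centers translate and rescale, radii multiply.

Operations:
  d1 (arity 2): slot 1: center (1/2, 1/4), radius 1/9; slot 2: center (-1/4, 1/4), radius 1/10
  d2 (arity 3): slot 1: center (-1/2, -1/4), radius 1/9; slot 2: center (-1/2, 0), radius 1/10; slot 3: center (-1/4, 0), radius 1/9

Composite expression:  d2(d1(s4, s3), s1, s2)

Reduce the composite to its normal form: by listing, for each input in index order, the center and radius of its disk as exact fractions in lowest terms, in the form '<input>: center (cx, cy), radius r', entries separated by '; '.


s1: center (-1/2, 0), radius 1/10; s2: center (-1/4, 0), radius 1/9; s3: center (-19/36, -2/9), radius 1/90; s4: center (-4/9, -2/9), radius 1/81


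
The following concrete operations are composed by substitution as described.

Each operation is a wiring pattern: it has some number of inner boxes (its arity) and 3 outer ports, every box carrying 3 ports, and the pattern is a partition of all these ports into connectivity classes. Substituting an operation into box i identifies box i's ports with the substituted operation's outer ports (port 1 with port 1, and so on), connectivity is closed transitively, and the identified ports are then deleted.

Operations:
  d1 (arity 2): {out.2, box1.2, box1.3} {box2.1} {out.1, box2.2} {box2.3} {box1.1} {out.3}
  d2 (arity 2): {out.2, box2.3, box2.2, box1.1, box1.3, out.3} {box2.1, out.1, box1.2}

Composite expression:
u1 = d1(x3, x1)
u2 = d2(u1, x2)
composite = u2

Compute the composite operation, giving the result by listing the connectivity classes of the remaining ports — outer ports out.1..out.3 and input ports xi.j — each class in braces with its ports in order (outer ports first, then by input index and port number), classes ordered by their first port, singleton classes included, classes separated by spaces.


Treat the ports identified at d2 as solder joints: merge, then drop.
stage d1: inputs (x3, x1), connectivity {out.1, x1.2} {out.2, x3.2, x3.3} {out.3} {x1.1} {x1.3} {x3.1}, out.j its boundary
stage d2: inputs (x3, x1, x2), connectivity {out.1, x2.1, x3.2, x3.3} {out.2, out.3, x1.2, x2.2, x2.3} {x1.1} {x1.3} {x3.1}, out.j its boundary

{out.1, x2.1, x3.2, x3.3} {out.2, out.3, x1.2, x2.2, x2.3} {x1.1} {x1.3} {x3.1}


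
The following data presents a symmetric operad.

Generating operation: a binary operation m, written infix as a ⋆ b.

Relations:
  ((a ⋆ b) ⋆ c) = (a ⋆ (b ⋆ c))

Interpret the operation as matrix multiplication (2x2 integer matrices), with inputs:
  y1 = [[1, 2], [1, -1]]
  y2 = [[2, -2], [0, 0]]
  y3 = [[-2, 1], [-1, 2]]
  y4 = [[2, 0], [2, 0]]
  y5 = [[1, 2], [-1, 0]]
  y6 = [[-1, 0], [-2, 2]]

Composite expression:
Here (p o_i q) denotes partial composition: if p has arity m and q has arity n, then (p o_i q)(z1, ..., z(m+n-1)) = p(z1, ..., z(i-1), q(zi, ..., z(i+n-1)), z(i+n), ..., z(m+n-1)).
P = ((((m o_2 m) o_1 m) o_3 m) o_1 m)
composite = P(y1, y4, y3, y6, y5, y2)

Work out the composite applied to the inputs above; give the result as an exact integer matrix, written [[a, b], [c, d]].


[[-24, 24], [0, 0]]

(y1 ⋆ y4) = [[6, 0], [0, 0]]
((y1 ⋆ y4) ⋆ y3) = [[-12, 6], [0, 0]]
(y6 ⋆ y5) = [[-1, -2], [-4, -4]]
((y6 ⋆ y5) ⋆ y2) = [[-2, 2], [-8, 8]]
(((y1 ⋆ y4) ⋆ y3) ⋆ ((y6 ⋆ y5) ⋆ y2)) = [[-24, 24], [0, 0]]


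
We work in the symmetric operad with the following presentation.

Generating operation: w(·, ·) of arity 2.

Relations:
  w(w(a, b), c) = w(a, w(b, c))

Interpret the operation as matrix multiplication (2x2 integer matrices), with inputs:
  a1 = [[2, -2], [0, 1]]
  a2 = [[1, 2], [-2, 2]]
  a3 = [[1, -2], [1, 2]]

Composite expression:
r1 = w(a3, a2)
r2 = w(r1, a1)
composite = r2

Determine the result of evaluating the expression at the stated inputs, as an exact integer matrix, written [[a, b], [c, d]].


[[10, -12], [-6, 12]]

w(a3, a2) = [[5, -2], [-3, 6]]
w(w(a3, a2), a1) = [[10, -12], [-6, 12]]


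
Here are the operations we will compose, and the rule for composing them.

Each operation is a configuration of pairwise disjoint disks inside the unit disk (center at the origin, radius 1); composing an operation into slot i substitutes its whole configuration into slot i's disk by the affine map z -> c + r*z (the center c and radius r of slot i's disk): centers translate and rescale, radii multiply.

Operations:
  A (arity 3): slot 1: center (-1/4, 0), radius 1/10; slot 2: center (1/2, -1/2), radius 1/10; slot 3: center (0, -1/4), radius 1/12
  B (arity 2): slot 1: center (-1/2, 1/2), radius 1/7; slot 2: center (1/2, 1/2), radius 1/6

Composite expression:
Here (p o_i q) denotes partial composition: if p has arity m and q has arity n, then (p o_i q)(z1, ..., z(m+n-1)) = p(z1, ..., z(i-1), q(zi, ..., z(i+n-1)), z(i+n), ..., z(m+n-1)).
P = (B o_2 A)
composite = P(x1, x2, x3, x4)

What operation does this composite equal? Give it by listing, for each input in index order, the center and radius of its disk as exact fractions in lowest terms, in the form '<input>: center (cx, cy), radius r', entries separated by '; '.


x1: center (-1/2, 1/2), radius 1/7; x2: center (11/24, 1/2), radius 1/60; x3: center (7/12, 5/12), radius 1/60; x4: center (1/2, 11/24), radius 1/72

Affine substitution under B: radii multiply and x-centers shift.
input x1: applying the 1 nested substitution gives center (-1/2, 1/2), radius 1/7
input x2: applying the 2 nested substitutions gives center (11/24, 1/2), radius 1/60
input x3: applying the 2 nested substitutions gives center (7/12, 5/12), radius 1/60
input x4: applying the 2 nested substitutions gives center (1/2, 11/24), radius 1/72
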